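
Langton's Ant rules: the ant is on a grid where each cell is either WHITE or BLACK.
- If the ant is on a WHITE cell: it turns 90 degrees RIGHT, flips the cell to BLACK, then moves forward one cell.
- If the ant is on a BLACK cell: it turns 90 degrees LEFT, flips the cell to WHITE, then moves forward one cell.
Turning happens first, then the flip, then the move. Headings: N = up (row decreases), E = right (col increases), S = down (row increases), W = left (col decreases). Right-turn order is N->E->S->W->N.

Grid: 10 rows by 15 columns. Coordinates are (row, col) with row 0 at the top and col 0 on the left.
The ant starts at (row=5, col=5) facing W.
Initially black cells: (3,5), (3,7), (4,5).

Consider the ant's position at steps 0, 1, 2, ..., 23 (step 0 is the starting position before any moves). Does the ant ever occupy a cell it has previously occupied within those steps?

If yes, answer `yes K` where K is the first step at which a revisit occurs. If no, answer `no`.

Step 1: on WHITE (5,5): turn R to N, flip to black, move to (4,5). |black|=4 — new cell
Step 2: on BLACK (4,5): turn L to W, flip to white, move to (4,4). |black|=3 — new cell
Step 3: on WHITE (4,4): turn R to N, flip to black, move to (3,4). |black|=4 — new cell
Step 4: on WHITE (3,4): turn R to E, flip to black, move to (3,5). |black|=5 — new cell
Step 5: on BLACK (3,5): turn L to N, flip to white, move to (2,5). |black|=4 — new cell
Step 6: on WHITE (2,5): turn R to E, flip to black, move to (2,6). |black|=5 — new cell
Step 7: on WHITE (2,6): turn R to S, flip to black, move to (3,6). |black|=6 — new cell
Step 8: on WHITE (3,6): turn R to W, flip to black, move to (3,5). |black|=7 — REVISIT

Answer: yes 8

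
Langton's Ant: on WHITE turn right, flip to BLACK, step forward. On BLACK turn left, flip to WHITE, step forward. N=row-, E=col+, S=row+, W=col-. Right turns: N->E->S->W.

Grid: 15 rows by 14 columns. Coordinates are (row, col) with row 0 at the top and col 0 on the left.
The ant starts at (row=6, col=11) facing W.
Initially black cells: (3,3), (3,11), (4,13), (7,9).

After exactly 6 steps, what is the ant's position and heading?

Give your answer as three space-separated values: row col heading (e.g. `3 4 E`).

Step 1: on WHITE (6,11): turn R to N, flip to black, move to (5,11). |black|=5
Step 2: on WHITE (5,11): turn R to E, flip to black, move to (5,12). |black|=6
Step 3: on WHITE (5,12): turn R to S, flip to black, move to (6,12). |black|=7
Step 4: on WHITE (6,12): turn R to W, flip to black, move to (6,11). |black|=8
Step 5: on BLACK (6,11): turn L to S, flip to white, move to (7,11). |black|=7
Step 6: on WHITE (7,11): turn R to W, flip to black, move to (7,10). |black|=8

Answer: 7 10 W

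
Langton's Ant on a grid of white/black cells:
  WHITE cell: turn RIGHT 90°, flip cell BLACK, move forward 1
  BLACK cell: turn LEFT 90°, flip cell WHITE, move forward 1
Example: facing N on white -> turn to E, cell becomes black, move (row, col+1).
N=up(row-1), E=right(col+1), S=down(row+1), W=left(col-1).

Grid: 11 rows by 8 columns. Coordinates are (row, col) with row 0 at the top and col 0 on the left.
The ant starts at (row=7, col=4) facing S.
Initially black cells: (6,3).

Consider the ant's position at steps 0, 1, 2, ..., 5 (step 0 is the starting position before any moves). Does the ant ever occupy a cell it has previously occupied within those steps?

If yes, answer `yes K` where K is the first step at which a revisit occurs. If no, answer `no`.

Answer: no

Derivation:
Step 1: on WHITE (7,4): turn R to W, flip to black, move to (7,3). |black|=2 — new cell
Step 2: on WHITE (7,3): turn R to N, flip to black, move to (6,3). |black|=3 — new cell
Step 3: on BLACK (6,3): turn L to W, flip to white, move to (6,2). |black|=2 — new cell
Step 4: on WHITE (6,2): turn R to N, flip to black, move to (5,2). |black|=3 — new cell
Step 5: on WHITE (5,2): turn R to E, flip to black, move to (5,3). |black|=4 — new cell
No revisit within 5 steps.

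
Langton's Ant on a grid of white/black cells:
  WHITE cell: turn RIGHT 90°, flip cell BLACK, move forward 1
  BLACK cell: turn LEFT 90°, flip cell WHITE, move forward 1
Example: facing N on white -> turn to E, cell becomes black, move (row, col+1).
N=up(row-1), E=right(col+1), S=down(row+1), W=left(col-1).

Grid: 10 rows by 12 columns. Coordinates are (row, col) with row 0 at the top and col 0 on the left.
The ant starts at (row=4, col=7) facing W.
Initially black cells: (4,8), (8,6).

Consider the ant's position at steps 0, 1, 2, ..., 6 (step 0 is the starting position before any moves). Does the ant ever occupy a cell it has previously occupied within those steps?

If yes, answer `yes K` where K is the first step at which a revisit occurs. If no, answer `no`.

Step 1: on WHITE (4,7): turn R to N, flip to black, move to (3,7). |black|=3 — new cell
Step 2: on WHITE (3,7): turn R to E, flip to black, move to (3,8). |black|=4 — new cell
Step 3: on WHITE (3,8): turn R to S, flip to black, move to (4,8). |black|=5 — new cell
Step 4: on BLACK (4,8): turn L to E, flip to white, move to (4,9). |black|=4 — new cell
Step 5: on WHITE (4,9): turn R to S, flip to black, move to (5,9). |black|=5 — new cell
Step 6: on WHITE (5,9): turn R to W, flip to black, move to (5,8). |black|=6 — new cell
No revisit within 6 steps.

Answer: no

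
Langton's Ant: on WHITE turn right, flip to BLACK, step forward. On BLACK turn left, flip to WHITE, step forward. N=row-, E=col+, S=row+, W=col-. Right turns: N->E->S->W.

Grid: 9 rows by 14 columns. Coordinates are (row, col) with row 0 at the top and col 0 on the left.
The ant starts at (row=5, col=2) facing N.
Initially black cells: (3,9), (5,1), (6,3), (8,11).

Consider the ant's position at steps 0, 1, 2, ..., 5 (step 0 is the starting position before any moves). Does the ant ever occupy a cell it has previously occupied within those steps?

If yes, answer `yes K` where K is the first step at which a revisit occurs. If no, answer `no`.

Answer: no

Derivation:
Step 1: on WHITE (5,2): turn R to E, flip to black, move to (5,3). |black|=5 — new cell
Step 2: on WHITE (5,3): turn R to S, flip to black, move to (6,3). |black|=6 — new cell
Step 3: on BLACK (6,3): turn L to E, flip to white, move to (6,4). |black|=5 — new cell
Step 4: on WHITE (6,4): turn R to S, flip to black, move to (7,4). |black|=6 — new cell
Step 5: on WHITE (7,4): turn R to W, flip to black, move to (7,3). |black|=7 — new cell
No revisit within 5 steps.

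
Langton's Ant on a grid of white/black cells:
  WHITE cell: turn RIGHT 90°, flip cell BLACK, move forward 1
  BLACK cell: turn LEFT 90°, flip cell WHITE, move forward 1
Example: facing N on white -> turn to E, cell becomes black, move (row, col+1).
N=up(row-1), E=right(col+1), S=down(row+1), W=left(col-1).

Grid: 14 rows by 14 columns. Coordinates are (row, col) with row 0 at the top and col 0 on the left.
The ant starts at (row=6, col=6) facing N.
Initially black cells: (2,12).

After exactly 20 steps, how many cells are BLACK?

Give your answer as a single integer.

Step 1: on WHITE (6,6): turn R to E, flip to black, move to (6,7). |black|=2
Step 2: on WHITE (6,7): turn R to S, flip to black, move to (7,7). |black|=3
Step 3: on WHITE (7,7): turn R to W, flip to black, move to (7,6). |black|=4
Step 4: on WHITE (7,6): turn R to N, flip to black, move to (6,6). |black|=5
Step 5: on BLACK (6,6): turn L to W, flip to white, move to (6,5). |black|=4
Step 6: on WHITE (6,5): turn R to N, flip to black, move to (5,5). |black|=5
Step 7: on WHITE (5,5): turn R to E, flip to black, move to (5,6). |black|=6
Step 8: on WHITE (5,6): turn R to S, flip to black, move to (6,6). |black|=7
Step 9: on WHITE (6,6): turn R to W, flip to black, move to (6,5). |black|=8
Step 10: on BLACK (6,5): turn L to S, flip to white, move to (7,5). |black|=7
Step 11: on WHITE (7,5): turn R to W, flip to black, move to (7,4). |black|=8
Step 12: on WHITE (7,4): turn R to N, flip to black, move to (6,4). |black|=9
Step 13: on WHITE (6,4): turn R to E, flip to black, move to (6,5). |black|=10
Step 14: on WHITE (6,5): turn R to S, flip to black, move to (7,5). |black|=11
Step 15: on BLACK (7,5): turn L to E, flip to white, move to (7,6). |black|=10
Step 16: on BLACK (7,6): turn L to N, flip to white, move to (6,6). |black|=9
Step 17: on BLACK (6,6): turn L to W, flip to white, move to (6,5). |black|=8
Step 18: on BLACK (6,5): turn L to S, flip to white, move to (7,5). |black|=7
Step 19: on WHITE (7,5): turn R to W, flip to black, move to (7,4). |black|=8
Step 20: on BLACK (7,4): turn L to S, flip to white, move to (8,4). |black|=7

Answer: 7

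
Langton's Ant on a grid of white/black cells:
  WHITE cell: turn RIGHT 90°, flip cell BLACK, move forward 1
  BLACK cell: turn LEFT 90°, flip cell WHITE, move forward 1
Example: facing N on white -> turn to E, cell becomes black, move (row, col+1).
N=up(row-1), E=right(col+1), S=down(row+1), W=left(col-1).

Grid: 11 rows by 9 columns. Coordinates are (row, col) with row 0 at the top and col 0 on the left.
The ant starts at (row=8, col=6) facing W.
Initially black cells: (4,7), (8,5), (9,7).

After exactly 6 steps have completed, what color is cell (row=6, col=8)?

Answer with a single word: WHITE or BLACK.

Step 1: on WHITE (8,6): turn R to N, flip to black, move to (7,6). |black|=4
Step 2: on WHITE (7,6): turn R to E, flip to black, move to (7,7). |black|=5
Step 3: on WHITE (7,7): turn R to S, flip to black, move to (8,7). |black|=6
Step 4: on WHITE (8,7): turn R to W, flip to black, move to (8,6). |black|=7
Step 5: on BLACK (8,6): turn L to S, flip to white, move to (9,6). |black|=6
Step 6: on WHITE (9,6): turn R to W, flip to black, move to (9,5). |black|=7

Answer: WHITE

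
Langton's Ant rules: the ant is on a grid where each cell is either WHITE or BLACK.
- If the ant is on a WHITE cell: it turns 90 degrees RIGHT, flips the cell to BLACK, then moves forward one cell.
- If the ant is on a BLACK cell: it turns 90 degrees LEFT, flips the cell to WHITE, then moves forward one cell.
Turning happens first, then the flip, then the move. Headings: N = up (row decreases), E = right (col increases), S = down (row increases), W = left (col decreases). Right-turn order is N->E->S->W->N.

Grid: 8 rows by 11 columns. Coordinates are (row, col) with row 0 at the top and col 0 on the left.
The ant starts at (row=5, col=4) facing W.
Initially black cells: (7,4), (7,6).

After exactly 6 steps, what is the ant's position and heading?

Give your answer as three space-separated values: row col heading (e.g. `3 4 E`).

Answer: 6 3 W

Derivation:
Step 1: on WHITE (5,4): turn R to N, flip to black, move to (4,4). |black|=3
Step 2: on WHITE (4,4): turn R to E, flip to black, move to (4,5). |black|=4
Step 3: on WHITE (4,5): turn R to S, flip to black, move to (5,5). |black|=5
Step 4: on WHITE (5,5): turn R to W, flip to black, move to (5,4). |black|=6
Step 5: on BLACK (5,4): turn L to S, flip to white, move to (6,4). |black|=5
Step 6: on WHITE (6,4): turn R to W, flip to black, move to (6,3). |black|=6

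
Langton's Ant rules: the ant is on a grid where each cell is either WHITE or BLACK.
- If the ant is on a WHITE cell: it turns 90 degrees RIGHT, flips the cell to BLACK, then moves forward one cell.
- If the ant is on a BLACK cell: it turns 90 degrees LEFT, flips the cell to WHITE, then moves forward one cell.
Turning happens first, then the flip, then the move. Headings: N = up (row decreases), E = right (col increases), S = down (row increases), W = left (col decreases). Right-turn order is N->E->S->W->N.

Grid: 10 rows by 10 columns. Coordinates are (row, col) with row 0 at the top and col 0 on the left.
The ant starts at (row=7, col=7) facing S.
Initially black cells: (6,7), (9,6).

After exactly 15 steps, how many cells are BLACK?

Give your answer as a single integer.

Answer: 9

Derivation:
Step 1: on WHITE (7,7): turn R to W, flip to black, move to (7,6). |black|=3
Step 2: on WHITE (7,6): turn R to N, flip to black, move to (6,6). |black|=4
Step 3: on WHITE (6,6): turn R to E, flip to black, move to (6,7). |black|=5
Step 4: on BLACK (6,7): turn L to N, flip to white, move to (5,7). |black|=4
Step 5: on WHITE (5,7): turn R to E, flip to black, move to (5,8). |black|=5
Step 6: on WHITE (5,8): turn R to S, flip to black, move to (6,8). |black|=6
Step 7: on WHITE (6,8): turn R to W, flip to black, move to (6,7). |black|=7
Step 8: on WHITE (6,7): turn R to N, flip to black, move to (5,7). |black|=8
Step 9: on BLACK (5,7): turn L to W, flip to white, move to (5,6). |black|=7
Step 10: on WHITE (5,6): turn R to N, flip to black, move to (4,6). |black|=8
Step 11: on WHITE (4,6): turn R to E, flip to black, move to (4,7). |black|=9
Step 12: on WHITE (4,7): turn R to S, flip to black, move to (5,7). |black|=10
Step 13: on WHITE (5,7): turn R to W, flip to black, move to (5,6). |black|=11
Step 14: on BLACK (5,6): turn L to S, flip to white, move to (6,6). |black|=10
Step 15: on BLACK (6,6): turn L to E, flip to white, move to (6,7). |black|=9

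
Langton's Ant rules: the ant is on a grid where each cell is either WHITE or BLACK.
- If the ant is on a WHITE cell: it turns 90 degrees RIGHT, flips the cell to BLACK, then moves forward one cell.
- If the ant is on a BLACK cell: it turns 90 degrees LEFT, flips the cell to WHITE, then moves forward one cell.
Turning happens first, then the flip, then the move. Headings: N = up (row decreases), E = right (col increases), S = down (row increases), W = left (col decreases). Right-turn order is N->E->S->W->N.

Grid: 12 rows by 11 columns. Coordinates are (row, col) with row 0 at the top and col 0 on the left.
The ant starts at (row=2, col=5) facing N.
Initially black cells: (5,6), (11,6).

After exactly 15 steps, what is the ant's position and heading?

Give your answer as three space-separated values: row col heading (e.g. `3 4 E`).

Step 1: on WHITE (2,5): turn R to E, flip to black, move to (2,6). |black|=3
Step 2: on WHITE (2,6): turn R to S, flip to black, move to (3,6). |black|=4
Step 3: on WHITE (3,6): turn R to W, flip to black, move to (3,5). |black|=5
Step 4: on WHITE (3,5): turn R to N, flip to black, move to (2,5). |black|=6
Step 5: on BLACK (2,5): turn L to W, flip to white, move to (2,4). |black|=5
Step 6: on WHITE (2,4): turn R to N, flip to black, move to (1,4). |black|=6
Step 7: on WHITE (1,4): turn R to E, flip to black, move to (1,5). |black|=7
Step 8: on WHITE (1,5): turn R to S, flip to black, move to (2,5). |black|=8
Step 9: on WHITE (2,5): turn R to W, flip to black, move to (2,4). |black|=9
Step 10: on BLACK (2,4): turn L to S, flip to white, move to (3,4). |black|=8
Step 11: on WHITE (3,4): turn R to W, flip to black, move to (3,3). |black|=9
Step 12: on WHITE (3,3): turn R to N, flip to black, move to (2,3). |black|=10
Step 13: on WHITE (2,3): turn R to E, flip to black, move to (2,4). |black|=11
Step 14: on WHITE (2,4): turn R to S, flip to black, move to (3,4). |black|=12
Step 15: on BLACK (3,4): turn L to E, flip to white, move to (3,5). |black|=11

Answer: 3 5 E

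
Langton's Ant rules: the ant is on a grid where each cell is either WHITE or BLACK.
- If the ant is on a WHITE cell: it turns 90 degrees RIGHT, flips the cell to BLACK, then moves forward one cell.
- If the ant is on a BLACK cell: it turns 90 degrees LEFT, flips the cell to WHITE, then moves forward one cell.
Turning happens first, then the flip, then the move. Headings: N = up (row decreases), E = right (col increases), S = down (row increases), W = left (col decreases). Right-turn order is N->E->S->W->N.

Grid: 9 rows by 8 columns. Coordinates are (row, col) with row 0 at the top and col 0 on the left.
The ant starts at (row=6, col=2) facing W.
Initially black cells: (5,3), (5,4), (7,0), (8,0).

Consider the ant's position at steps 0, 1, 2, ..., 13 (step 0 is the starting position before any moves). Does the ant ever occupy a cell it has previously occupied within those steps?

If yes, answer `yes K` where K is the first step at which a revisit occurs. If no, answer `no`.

Answer: yes 9

Derivation:
Step 1: on WHITE (6,2): turn R to N, flip to black, move to (5,2). |black|=5 — new cell
Step 2: on WHITE (5,2): turn R to E, flip to black, move to (5,3). |black|=6 — new cell
Step 3: on BLACK (5,3): turn L to N, flip to white, move to (4,3). |black|=5 — new cell
Step 4: on WHITE (4,3): turn R to E, flip to black, move to (4,4). |black|=6 — new cell
Step 5: on WHITE (4,4): turn R to S, flip to black, move to (5,4). |black|=7 — new cell
Step 6: on BLACK (5,4): turn L to E, flip to white, move to (5,5). |black|=6 — new cell
Step 7: on WHITE (5,5): turn R to S, flip to black, move to (6,5). |black|=7 — new cell
Step 8: on WHITE (6,5): turn R to W, flip to black, move to (6,4). |black|=8 — new cell
Step 9: on WHITE (6,4): turn R to N, flip to black, move to (5,4). |black|=9 — REVISIT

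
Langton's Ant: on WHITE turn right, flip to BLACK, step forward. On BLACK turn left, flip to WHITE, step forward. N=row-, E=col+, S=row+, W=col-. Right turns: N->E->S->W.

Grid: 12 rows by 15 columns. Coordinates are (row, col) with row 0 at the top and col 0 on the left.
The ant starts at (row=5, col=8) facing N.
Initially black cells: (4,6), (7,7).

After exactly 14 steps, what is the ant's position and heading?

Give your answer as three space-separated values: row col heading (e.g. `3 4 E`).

Answer: 6 7 S

Derivation:
Step 1: on WHITE (5,8): turn R to E, flip to black, move to (5,9). |black|=3
Step 2: on WHITE (5,9): turn R to S, flip to black, move to (6,9). |black|=4
Step 3: on WHITE (6,9): turn R to W, flip to black, move to (6,8). |black|=5
Step 4: on WHITE (6,8): turn R to N, flip to black, move to (5,8). |black|=6
Step 5: on BLACK (5,8): turn L to W, flip to white, move to (5,7). |black|=5
Step 6: on WHITE (5,7): turn R to N, flip to black, move to (4,7). |black|=6
Step 7: on WHITE (4,7): turn R to E, flip to black, move to (4,8). |black|=7
Step 8: on WHITE (4,8): turn R to S, flip to black, move to (5,8). |black|=8
Step 9: on WHITE (5,8): turn R to W, flip to black, move to (5,7). |black|=9
Step 10: on BLACK (5,7): turn L to S, flip to white, move to (6,7). |black|=8
Step 11: on WHITE (6,7): turn R to W, flip to black, move to (6,6). |black|=9
Step 12: on WHITE (6,6): turn R to N, flip to black, move to (5,6). |black|=10
Step 13: on WHITE (5,6): turn R to E, flip to black, move to (5,7). |black|=11
Step 14: on WHITE (5,7): turn R to S, flip to black, move to (6,7). |black|=12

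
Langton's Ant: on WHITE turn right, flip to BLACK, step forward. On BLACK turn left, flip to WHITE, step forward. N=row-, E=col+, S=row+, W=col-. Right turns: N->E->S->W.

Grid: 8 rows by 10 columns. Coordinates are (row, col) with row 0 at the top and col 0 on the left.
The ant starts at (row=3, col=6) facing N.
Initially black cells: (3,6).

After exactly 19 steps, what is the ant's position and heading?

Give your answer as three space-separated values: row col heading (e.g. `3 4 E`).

Step 1: on BLACK (3,6): turn L to W, flip to white, move to (3,5). |black|=0
Step 2: on WHITE (3,5): turn R to N, flip to black, move to (2,5). |black|=1
Step 3: on WHITE (2,5): turn R to E, flip to black, move to (2,6). |black|=2
Step 4: on WHITE (2,6): turn R to S, flip to black, move to (3,6). |black|=3
Step 5: on WHITE (3,6): turn R to W, flip to black, move to (3,5). |black|=4
Step 6: on BLACK (3,5): turn L to S, flip to white, move to (4,5). |black|=3
Step 7: on WHITE (4,5): turn R to W, flip to black, move to (4,4). |black|=4
Step 8: on WHITE (4,4): turn R to N, flip to black, move to (3,4). |black|=5
Step 9: on WHITE (3,4): turn R to E, flip to black, move to (3,5). |black|=6
Step 10: on WHITE (3,5): turn R to S, flip to black, move to (4,5). |black|=7
Step 11: on BLACK (4,5): turn L to E, flip to white, move to (4,6). |black|=6
Step 12: on WHITE (4,6): turn R to S, flip to black, move to (5,6). |black|=7
Step 13: on WHITE (5,6): turn R to W, flip to black, move to (5,5). |black|=8
Step 14: on WHITE (5,5): turn R to N, flip to black, move to (4,5). |black|=9
Step 15: on WHITE (4,5): turn R to E, flip to black, move to (4,6). |black|=10
Step 16: on BLACK (4,6): turn L to N, flip to white, move to (3,6). |black|=9
Step 17: on BLACK (3,6): turn L to W, flip to white, move to (3,5). |black|=8
Step 18: on BLACK (3,5): turn L to S, flip to white, move to (4,5). |black|=7
Step 19: on BLACK (4,5): turn L to E, flip to white, move to (4,6). |black|=6

Answer: 4 6 E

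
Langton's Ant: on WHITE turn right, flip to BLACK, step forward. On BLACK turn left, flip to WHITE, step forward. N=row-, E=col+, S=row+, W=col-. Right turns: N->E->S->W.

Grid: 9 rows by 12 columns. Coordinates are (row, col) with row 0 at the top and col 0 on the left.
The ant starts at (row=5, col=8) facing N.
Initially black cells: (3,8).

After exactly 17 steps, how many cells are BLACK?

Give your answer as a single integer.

Step 1: on WHITE (5,8): turn R to E, flip to black, move to (5,9). |black|=2
Step 2: on WHITE (5,9): turn R to S, flip to black, move to (6,9). |black|=3
Step 3: on WHITE (6,9): turn R to W, flip to black, move to (6,8). |black|=4
Step 4: on WHITE (6,8): turn R to N, flip to black, move to (5,8). |black|=5
Step 5: on BLACK (5,8): turn L to W, flip to white, move to (5,7). |black|=4
Step 6: on WHITE (5,7): turn R to N, flip to black, move to (4,7). |black|=5
Step 7: on WHITE (4,7): turn R to E, flip to black, move to (4,8). |black|=6
Step 8: on WHITE (4,8): turn R to S, flip to black, move to (5,8). |black|=7
Step 9: on WHITE (5,8): turn R to W, flip to black, move to (5,7). |black|=8
Step 10: on BLACK (5,7): turn L to S, flip to white, move to (6,7). |black|=7
Step 11: on WHITE (6,7): turn R to W, flip to black, move to (6,6). |black|=8
Step 12: on WHITE (6,6): turn R to N, flip to black, move to (5,6). |black|=9
Step 13: on WHITE (5,6): turn R to E, flip to black, move to (5,7). |black|=10
Step 14: on WHITE (5,7): turn R to S, flip to black, move to (6,7). |black|=11
Step 15: on BLACK (6,7): turn L to E, flip to white, move to (6,8). |black|=10
Step 16: on BLACK (6,8): turn L to N, flip to white, move to (5,8). |black|=9
Step 17: on BLACK (5,8): turn L to W, flip to white, move to (5,7). |black|=8

Answer: 8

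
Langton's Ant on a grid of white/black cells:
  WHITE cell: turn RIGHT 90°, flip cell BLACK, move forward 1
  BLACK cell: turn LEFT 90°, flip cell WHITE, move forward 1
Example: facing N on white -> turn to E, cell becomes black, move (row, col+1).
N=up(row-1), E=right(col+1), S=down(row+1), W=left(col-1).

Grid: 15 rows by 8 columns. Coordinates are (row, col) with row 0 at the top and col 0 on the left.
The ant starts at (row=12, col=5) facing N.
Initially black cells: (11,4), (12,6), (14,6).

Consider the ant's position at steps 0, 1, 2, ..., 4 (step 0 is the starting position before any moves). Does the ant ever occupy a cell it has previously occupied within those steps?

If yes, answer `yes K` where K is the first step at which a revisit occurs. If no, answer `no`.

Step 1: on WHITE (12,5): turn R to E, flip to black, move to (12,6). |black|=4 — new cell
Step 2: on BLACK (12,6): turn L to N, flip to white, move to (11,6). |black|=3 — new cell
Step 3: on WHITE (11,6): turn R to E, flip to black, move to (11,7). |black|=4 — new cell
Step 4: on WHITE (11,7): turn R to S, flip to black, move to (12,7). |black|=5 — new cell
No revisit within 4 steps.

Answer: no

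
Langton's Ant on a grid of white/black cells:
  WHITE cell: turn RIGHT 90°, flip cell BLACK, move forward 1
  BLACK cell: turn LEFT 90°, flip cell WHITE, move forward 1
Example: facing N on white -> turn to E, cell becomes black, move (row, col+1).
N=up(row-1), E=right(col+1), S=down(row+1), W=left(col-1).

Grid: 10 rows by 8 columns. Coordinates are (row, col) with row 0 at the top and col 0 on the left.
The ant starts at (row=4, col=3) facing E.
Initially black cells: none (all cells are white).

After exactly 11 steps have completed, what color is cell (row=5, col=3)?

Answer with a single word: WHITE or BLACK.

Answer: BLACK

Derivation:
Step 1: on WHITE (4,3): turn R to S, flip to black, move to (5,3). |black|=1
Step 2: on WHITE (5,3): turn R to W, flip to black, move to (5,2). |black|=2
Step 3: on WHITE (5,2): turn R to N, flip to black, move to (4,2). |black|=3
Step 4: on WHITE (4,2): turn R to E, flip to black, move to (4,3). |black|=4
Step 5: on BLACK (4,3): turn L to N, flip to white, move to (3,3). |black|=3
Step 6: on WHITE (3,3): turn R to E, flip to black, move to (3,4). |black|=4
Step 7: on WHITE (3,4): turn R to S, flip to black, move to (4,4). |black|=5
Step 8: on WHITE (4,4): turn R to W, flip to black, move to (4,3). |black|=6
Step 9: on WHITE (4,3): turn R to N, flip to black, move to (3,3). |black|=7
Step 10: on BLACK (3,3): turn L to W, flip to white, move to (3,2). |black|=6
Step 11: on WHITE (3,2): turn R to N, flip to black, move to (2,2). |black|=7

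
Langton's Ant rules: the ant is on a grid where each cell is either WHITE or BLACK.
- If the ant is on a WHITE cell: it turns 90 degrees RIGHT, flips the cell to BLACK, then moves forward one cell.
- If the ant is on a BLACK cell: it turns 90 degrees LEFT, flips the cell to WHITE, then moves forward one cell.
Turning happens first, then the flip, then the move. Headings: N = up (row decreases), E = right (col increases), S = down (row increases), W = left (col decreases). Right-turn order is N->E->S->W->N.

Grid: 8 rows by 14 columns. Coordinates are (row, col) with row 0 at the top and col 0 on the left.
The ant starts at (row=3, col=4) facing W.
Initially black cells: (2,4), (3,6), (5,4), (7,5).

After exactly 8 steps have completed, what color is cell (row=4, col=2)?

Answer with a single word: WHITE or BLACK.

Step 1: on WHITE (3,4): turn R to N, flip to black, move to (2,4). |black|=5
Step 2: on BLACK (2,4): turn L to W, flip to white, move to (2,3). |black|=4
Step 3: on WHITE (2,3): turn R to N, flip to black, move to (1,3). |black|=5
Step 4: on WHITE (1,3): turn R to E, flip to black, move to (1,4). |black|=6
Step 5: on WHITE (1,4): turn R to S, flip to black, move to (2,4). |black|=7
Step 6: on WHITE (2,4): turn R to W, flip to black, move to (2,3). |black|=8
Step 7: on BLACK (2,3): turn L to S, flip to white, move to (3,3). |black|=7
Step 8: on WHITE (3,3): turn R to W, flip to black, move to (3,2). |black|=8

Answer: WHITE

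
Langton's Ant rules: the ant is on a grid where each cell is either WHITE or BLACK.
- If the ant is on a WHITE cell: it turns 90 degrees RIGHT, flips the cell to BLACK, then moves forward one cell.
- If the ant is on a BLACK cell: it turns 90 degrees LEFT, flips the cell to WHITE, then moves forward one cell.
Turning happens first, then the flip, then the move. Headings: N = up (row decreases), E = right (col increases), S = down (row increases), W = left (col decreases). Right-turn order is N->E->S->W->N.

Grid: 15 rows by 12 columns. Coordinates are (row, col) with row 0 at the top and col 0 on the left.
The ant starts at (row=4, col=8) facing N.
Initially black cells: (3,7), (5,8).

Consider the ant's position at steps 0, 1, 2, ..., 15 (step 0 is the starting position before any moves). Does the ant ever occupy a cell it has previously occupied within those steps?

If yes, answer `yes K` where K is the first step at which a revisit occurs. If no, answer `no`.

Step 1: on WHITE (4,8): turn R to E, flip to black, move to (4,9). |black|=3 — new cell
Step 2: on WHITE (4,9): turn R to S, flip to black, move to (5,9). |black|=4 — new cell
Step 3: on WHITE (5,9): turn R to W, flip to black, move to (5,8). |black|=5 — new cell
Step 4: on BLACK (5,8): turn L to S, flip to white, move to (6,8). |black|=4 — new cell
Step 5: on WHITE (6,8): turn R to W, flip to black, move to (6,7). |black|=5 — new cell
Step 6: on WHITE (6,7): turn R to N, flip to black, move to (5,7). |black|=6 — new cell
Step 7: on WHITE (5,7): turn R to E, flip to black, move to (5,8). |black|=7 — REVISIT

Answer: yes 7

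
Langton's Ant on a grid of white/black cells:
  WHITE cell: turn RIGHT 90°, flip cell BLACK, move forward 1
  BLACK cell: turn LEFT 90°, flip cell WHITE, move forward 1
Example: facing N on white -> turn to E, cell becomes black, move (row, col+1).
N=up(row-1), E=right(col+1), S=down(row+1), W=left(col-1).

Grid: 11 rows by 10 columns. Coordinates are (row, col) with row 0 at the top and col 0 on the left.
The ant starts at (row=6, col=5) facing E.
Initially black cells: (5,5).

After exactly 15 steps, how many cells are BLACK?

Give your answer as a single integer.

Step 1: on WHITE (6,5): turn R to S, flip to black, move to (7,5). |black|=2
Step 2: on WHITE (7,5): turn R to W, flip to black, move to (7,4). |black|=3
Step 3: on WHITE (7,4): turn R to N, flip to black, move to (6,4). |black|=4
Step 4: on WHITE (6,4): turn R to E, flip to black, move to (6,5). |black|=5
Step 5: on BLACK (6,5): turn L to N, flip to white, move to (5,5). |black|=4
Step 6: on BLACK (5,5): turn L to W, flip to white, move to (5,4). |black|=3
Step 7: on WHITE (5,4): turn R to N, flip to black, move to (4,4). |black|=4
Step 8: on WHITE (4,4): turn R to E, flip to black, move to (4,5). |black|=5
Step 9: on WHITE (4,5): turn R to S, flip to black, move to (5,5). |black|=6
Step 10: on WHITE (5,5): turn R to W, flip to black, move to (5,4). |black|=7
Step 11: on BLACK (5,4): turn L to S, flip to white, move to (6,4). |black|=6
Step 12: on BLACK (6,4): turn L to E, flip to white, move to (6,5). |black|=5
Step 13: on WHITE (6,5): turn R to S, flip to black, move to (7,5). |black|=6
Step 14: on BLACK (7,5): turn L to E, flip to white, move to (7,6). |black|=5
Step 15: on WHITE (7,6): turn R to S, flip to black, move to (8,6). |black|=6

Answer: 6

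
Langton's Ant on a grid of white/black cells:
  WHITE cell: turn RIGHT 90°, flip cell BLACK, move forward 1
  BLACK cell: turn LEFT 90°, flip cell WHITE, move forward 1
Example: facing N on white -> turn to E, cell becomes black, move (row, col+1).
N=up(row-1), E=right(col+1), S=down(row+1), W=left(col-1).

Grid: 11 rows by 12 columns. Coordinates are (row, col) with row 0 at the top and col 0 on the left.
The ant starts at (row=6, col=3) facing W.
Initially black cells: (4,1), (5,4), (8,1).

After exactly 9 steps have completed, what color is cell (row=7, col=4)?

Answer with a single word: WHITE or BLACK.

Answer: WHITE

Derivation:
Step 1: on WHITE (6,3): turn R to N, flip to black, move to (5,3). |black|=4
Step 2: on WHITE (5,3): turn R to E, flip to black, move to (5,4). |black|=5
Step 3: on BLACK (5,4): turn L to N, flip to white, move to (4,4). |black|=4
Step 4: on WHITE (4,4): turn R to E, flip to black, move to (4,5). |black|=5
Step 5: on WHITE (4,5): turn R to S, flip to black, move to (5,5). |black|=6
Step 6: on WHITE (5,5): turn R to W, flip to black, move to (5,4). |black|=7
Step 7: on WHITE (5,4): turn R to N, flip to black, move to (4,4). |black|=8
Step 8: on BLACK (4,4): turn L to W, flip to white, move to (4,3). |black|=7
Step 9: on WHITE (4,3): turn R to N, flip to black, move to (3,3). |black|=8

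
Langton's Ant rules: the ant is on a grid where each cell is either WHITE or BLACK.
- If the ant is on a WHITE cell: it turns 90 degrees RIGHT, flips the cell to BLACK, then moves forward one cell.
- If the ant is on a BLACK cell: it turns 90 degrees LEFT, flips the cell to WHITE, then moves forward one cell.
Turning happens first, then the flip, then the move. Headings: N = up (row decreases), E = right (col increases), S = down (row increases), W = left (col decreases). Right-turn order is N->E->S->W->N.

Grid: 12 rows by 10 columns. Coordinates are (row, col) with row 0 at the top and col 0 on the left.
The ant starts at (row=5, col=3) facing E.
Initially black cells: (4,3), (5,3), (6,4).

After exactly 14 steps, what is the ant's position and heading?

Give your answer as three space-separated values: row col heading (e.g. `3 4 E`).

Answer: 6 2 W

Derivation:
Step 1: on BLACK (5,3): turn L to N, flip to white, move to (4,3). |black|=2
Step 2: on BLACK (4,3): turn L to W, flip to white, move to (4,2). |black|=1
Step 3: on WHITE (4,2): turn R to N, flip to black, move to (3,2). |black|=2
Step 4: on WHITE (3,2): turn R to E, flip to black, move to (3,3). |black|=3
Step 5: on WHITE (3,3): turn R to S, flip to black, move to (4,3). |black|=4
Step 6: on WHITE (4,3): turn R to W, flip to black, move to (4,2). |black|=5
Step 7: on BLACK (4,2): turn L to S, flip to white, move to (5,2). |black|=4
Step 8: on WHITE (5,2): turn R to W, flip to black, move to (5,1). |black|=5
Step 9: on WHITE (5,1): turn R to N, flip to black, move to (4,1). |black|=6
Step 10: on WHITE (4,1): turn R to E, flip to black, move to (4,2). |black|=7
Step 11: on WHITE (4,2): turn R to S, flip to black, move to (5,2). |black|=8
Step 12: on BLACK (5,2): turn L to E, flip to white, move to (5,3). |black|=7
Step 13: on WHITE (5,3): turn R to S, flip to black, move to (6,3). |black|=8
Step 14: on WHITE (6,3): turn R to W, flip to black, move to (6,2). |black|=9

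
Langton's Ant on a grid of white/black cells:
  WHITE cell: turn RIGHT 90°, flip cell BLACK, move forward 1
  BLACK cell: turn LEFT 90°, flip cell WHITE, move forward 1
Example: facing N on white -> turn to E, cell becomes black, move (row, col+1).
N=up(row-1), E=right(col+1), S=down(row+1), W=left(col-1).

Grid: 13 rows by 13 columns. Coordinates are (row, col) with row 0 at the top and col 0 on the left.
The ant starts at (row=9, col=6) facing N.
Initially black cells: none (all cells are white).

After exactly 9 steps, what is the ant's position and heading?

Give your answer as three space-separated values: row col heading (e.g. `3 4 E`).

Answer: 9 5 W

Derivation:
Step 1: on WHITE (9,6): turn R to E, flip to black, move to (9,7). |black|=1
Step 2: on WHITE (9,7): turn R to S, flip to black, move to (10,7). |black|=2
Step 3: on WHITE (10,7): turn R to W, flip to black, move to (10,6). |black|=3
Step 4: on WHITE (10,6): turn R to N, flip to black, move to (9,6). |black|=4
Step 5: on BLACK (9,6): turn L to W, flip to white, move to (9,5). |black|=3
Step 6: on WHITE (9,5): turn R to N, flip to black, move to (8,5). |black|=4
Step 7: on WHITE (8,5): turn R to E, flip to black, move to (8,6). |black|=5
Step 8: on WHITE (8,6): turn R to S, flip to black, move to (9,6). |black|=6
Step 9: on WHITE (9,6): turn R to W, flip to black, move to (9,5). |black|=7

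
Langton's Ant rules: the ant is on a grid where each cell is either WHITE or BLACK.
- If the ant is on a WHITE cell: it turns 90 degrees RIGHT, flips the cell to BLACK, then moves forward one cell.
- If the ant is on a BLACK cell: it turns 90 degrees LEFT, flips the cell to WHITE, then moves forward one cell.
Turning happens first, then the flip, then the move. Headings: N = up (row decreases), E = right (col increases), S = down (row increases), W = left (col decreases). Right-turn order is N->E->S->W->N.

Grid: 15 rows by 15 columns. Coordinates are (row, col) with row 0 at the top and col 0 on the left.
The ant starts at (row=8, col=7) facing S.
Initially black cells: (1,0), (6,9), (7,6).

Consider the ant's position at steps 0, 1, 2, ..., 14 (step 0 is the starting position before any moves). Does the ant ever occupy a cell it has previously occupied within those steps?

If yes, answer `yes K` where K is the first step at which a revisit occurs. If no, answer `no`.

Answer: yes 6

Derivation:
Step 1: on WHITE (8,7): turn R to W, flip to black, move to (8,6). |black|=4 — new cell
Step 2: on WHITE (8,6): turn R to N, flip to black, move to (7,6). |black|=5 — new cell
Step 3: on BLACK (7,6): turn L to W, flip to white, move to (7,5). |black|=4 — new cell
Step 4: on WHITE (7,5): turn R to N, flip to black, move to (6,5). |black|=5 — new cell
Step 5: on WHITE (6,5): turn R to E, flip to black, move to (6,6). |black|=6 — new cell
Step 6: on WHITE (6,6): turn R to S, flip to black, move to (7,6). |black|=7 — REVISIT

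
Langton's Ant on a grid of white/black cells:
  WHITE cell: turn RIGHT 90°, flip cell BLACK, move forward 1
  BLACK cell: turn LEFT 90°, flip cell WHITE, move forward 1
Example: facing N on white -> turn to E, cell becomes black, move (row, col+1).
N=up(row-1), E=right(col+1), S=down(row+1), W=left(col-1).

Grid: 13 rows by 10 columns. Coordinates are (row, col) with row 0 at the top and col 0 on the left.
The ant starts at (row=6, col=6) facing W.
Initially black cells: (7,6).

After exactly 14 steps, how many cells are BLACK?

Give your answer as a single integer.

Answer: 5

Derivation:
Step 1: on WHITE (6,6): turn R to N, flip to black, move to (5,6). |black|=2
Step 2: on WHITE (5,6): turn R to E, flip to black, move to (5,7). |black|=3
Step 3: on WHITE (5,7): turn R to S, flip to black, move to (6,7). |black|=4
Step 4: on WHITE (6,7): turn R to W, flip to black, move to (6,6). |black|=5
Step 5: on BLACK (6,6): turn L to S, flip to white, move to (7,6). |black|=4
Step 6: on BLACK (7,6): turn L to E, flip to white, move to (7,7). |black|=3
Step 7: on WHITE (7,7): turn R to S, flip to black, move to (8,7). |black|=4
Step 8: on WHITE (8,7): turn R to W, flip to black, move to (8,6). |black|=5
Step 9: on WHITE (8,6): turn R to N, flip to black, move to (7,6). |black|=6
Step 10: on WHITE (7,6): turn R to E, flip to black, move to (7,7). |black|=7
Step 11: on BLACK (7,7): turn L to N, flip to white, move to (6,7). |black|=6
Step 12: on BLACK (6,7): turn L to W, flip to white, move to (6,6). |black|=5
Step 13: on WHITE (6,6): turn R to N, flip to black, move to (5,6). |black|=6
Step 14: on BLACK (5,6): turn L to W, flip to white, move to (5,5). |black|=5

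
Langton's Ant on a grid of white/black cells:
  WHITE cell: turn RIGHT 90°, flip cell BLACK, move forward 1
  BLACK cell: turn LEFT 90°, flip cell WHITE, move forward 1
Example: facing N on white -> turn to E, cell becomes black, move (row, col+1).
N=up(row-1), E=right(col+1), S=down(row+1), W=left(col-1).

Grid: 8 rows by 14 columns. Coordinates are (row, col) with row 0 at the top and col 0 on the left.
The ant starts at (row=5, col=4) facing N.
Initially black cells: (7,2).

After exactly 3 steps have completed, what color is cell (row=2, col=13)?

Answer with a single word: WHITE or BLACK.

Answer: WHITE

Derivation:
Step 1: on WHITE (5,4): turn R to E, flip to black, move to (5,5). |black|=2
Step 2: on WHITE (5,5): turn R to S, flip to black, move to (6,5). |black|=3
Step 3: on WHITE (6,5): turn R to W, flip to black, move to (6,4). |black|=4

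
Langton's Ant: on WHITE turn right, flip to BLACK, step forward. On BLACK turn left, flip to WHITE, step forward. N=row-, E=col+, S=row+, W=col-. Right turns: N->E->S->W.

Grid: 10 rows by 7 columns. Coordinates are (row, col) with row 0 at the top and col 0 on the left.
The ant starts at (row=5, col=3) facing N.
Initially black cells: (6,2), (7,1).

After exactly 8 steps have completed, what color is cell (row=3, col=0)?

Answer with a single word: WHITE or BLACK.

Answer: WHITE

Derivation:
Step 1: on WHITE (5,3): turn R to E, flip to black, move to (5,4). |black|=3
Step 2: on WHITE (5,4): turn R to S, flip to black, move to (6,4). |black|=4
Step 3: on WHITE (6,4): turn R to W, flip to black, move to (6,3). |black|=5
Step 4: on WHITE (6,3): turn R to N, flip to black, move to (5,3). |black|=6
Step 5: on BLACK (5,3): turn L to W, flip to white, move to (5,2). |black|=5
Step 6: on WHITE (5,2): turn R to N, flip to black, move to (4,2). |black|=6
Step 7: on WHITE (4,2): turn R to E, flip to black, move to (4,3). |black|=7
Step 8: on WHITE (4,3): turn R to S, flip to black, move to (5,3). |black|=8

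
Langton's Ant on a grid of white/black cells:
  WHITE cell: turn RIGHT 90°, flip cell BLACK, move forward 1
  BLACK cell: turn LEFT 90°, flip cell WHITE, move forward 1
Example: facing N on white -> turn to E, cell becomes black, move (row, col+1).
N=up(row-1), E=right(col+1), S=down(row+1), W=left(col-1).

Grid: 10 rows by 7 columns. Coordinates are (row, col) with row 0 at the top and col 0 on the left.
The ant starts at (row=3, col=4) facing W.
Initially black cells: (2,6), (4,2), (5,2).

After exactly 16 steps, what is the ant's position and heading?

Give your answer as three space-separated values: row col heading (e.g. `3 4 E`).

Step 1: on WHITE (3,4): turn R to N, flip to black, move to (2,4). |black|=4
Step 2: on WHITE (2,4): turn R to E, flip to black, move to (2,5). |black|=5
Step 3: on WHITE (2,5): turn R to S, flip to black, move to (3,5). |black|=6
Step 4: on WHITE (3,5): turn R to W, flip to black, move to (3,4). |black|=7
Step 5: on BLACK (3,4): turn L to S, flip to white, move to (4,4). |black|=6
Step 6: on WHITE (4,4): turn R to W, flip to black, move to (4,3). |black|=7
Step 7: on WHITE (4,3): turn R to N, flip to black, move to (3,3). |black|=8
Step 8: on WHITE (3,3): turn R to E, flip to black, move to (3,4). |black|=9
Step 9: on WHITE (3,4): turn R to S, flip to black, move to (4,4). |black|=10
Step 10: on BLACK (4,4): turn L to E, flip to white, move to (4,5). |black|=9
Step 11: on WHITE (4,5): turn R to S, flip to black, move to (5,5). |black|=10
Step 12: on WHITE (5,5): turn R to W, flip to black, move to (5,4). |black|=11
Step 13: on WHITE (5,4): turn R to N, flip to black, move to (4,4). |black|=12
Step 14: on WHITE (4,4): turn R to E, flip to black, move to (4,5). |black|=13
Step 15: on BLACK (4,5): turn L to N, flip to white, move to (3,5). |black|=12
Step 16: on BLACK (3,5): turn L to W, flip to white, move to (3,4). |black|=11

Answer: 3 4 W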